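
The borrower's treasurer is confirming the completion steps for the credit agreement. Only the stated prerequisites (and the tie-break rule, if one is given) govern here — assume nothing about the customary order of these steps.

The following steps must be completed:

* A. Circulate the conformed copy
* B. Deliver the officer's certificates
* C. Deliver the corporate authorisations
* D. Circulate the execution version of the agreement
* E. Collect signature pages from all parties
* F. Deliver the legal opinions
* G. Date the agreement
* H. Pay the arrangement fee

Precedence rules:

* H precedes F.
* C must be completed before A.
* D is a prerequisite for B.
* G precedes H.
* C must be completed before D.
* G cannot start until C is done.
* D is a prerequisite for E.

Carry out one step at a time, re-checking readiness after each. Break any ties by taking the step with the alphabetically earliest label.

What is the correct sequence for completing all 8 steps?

C, A, D, B, E, G, H, F

C has no prerequisites → C first.
Ready: A, D and G. A has the earlier label → A.
Ready: D and G. D has the earlier label → D.
B and E now also ready, so the ready set is {B, E, G}; B has the earlier label → B.
E and G are both available; E has the earlier label → E.
G is the only step now ready → G.
Next only H has its prerequisites met → H.
F needed H, now all done → F.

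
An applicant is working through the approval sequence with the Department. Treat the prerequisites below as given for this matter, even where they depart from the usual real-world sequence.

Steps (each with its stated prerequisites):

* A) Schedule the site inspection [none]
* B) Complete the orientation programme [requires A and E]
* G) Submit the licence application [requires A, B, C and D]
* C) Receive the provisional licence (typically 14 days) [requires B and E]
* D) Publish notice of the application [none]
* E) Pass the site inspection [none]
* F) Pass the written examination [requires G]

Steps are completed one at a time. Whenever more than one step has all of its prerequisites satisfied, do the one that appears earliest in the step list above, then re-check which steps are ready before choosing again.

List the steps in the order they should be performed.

A → D → E → B → C → G → F

A, D and E have no prerequisites; A is listed earlier, so A is first.
Now D and E have their prerequisites met. D is listed earlier, so D next.
E is the only step now ready → E.
B needed A and E, now all done → B.
C is the only step now ready → C.
G needed A, B, C and D, now all done → G.
F needed G, now all done → F.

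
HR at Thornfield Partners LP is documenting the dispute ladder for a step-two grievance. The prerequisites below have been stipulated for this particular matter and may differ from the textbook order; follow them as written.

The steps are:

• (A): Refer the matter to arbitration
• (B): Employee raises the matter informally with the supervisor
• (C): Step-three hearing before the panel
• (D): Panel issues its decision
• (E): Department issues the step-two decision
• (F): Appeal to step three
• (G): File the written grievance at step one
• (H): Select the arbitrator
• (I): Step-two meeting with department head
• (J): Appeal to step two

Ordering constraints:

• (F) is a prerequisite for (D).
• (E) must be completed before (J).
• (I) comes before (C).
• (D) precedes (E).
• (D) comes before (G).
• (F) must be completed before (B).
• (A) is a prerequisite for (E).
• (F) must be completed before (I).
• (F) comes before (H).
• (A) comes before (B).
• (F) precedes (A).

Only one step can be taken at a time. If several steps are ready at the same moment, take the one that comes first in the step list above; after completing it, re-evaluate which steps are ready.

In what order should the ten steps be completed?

Only (F) has no prerequisites, so it is first.
(A), (D), (H) and (I) are all available; (A) is listed earlier → (A).
(B) now also ready, so the ready set is {(B), (D), (H), (I)}; (B) is listed earlier → (B).
(D), (H) and (I) are all available; (D) is listed earlier → (D).
(E) and (G) now also ready, so the ready set is {(E), (G), (H), (I)}; (E) is listed earlier → (E).
(G), (H), (I) and (J) are all available; (G) is listed earlier → (G).
(H), (I) and (J) are all available; (H) is listed earlier → (H).
Ready: (I) and (J). (I) is listed earlier → (I).
(C) and (J) are both available; (C) is listed earlier → (C).
(J) needed (E), now all done → (J).

(F) → (A) → (B) → (D) → (E) → (G) → (H) → (I) → (C) → (J)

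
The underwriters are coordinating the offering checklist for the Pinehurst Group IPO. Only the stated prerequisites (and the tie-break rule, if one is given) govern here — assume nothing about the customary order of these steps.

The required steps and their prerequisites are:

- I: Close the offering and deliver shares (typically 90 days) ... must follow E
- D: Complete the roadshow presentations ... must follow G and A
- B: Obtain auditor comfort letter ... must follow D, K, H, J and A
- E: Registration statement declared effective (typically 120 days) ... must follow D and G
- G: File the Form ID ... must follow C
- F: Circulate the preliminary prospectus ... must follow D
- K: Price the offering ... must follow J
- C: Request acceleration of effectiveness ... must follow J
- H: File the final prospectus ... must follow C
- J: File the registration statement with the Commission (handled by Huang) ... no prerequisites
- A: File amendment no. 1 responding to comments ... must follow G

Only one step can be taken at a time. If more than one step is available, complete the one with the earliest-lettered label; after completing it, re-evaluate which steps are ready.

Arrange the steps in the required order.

Only J has no prerequisites, so it is first.
Now C and K have their prerequisites met. C has the earlier label, so C next.
G and H now also ready, so the ready set is {G, H, K}; G has the earlier label → G.
A now also ready, so the ready set is {A, H, K}; A has the earlier label → A.
D, H and K are all available; D has the earlier label → D.
E and F now also ready, so the ready set is {E, F, H, K}; E has the earlier label → E.
I now also ready, so the ready set is {F, H, I, K}; F has the earlier label → F.
Ready: H, I and K. H has the earlier label → H.
I and K are both available; I has the earlier label → I.
Next only K has its prerequisites met → K.
Next only B has its prerequisites met → B.

J, C, G, A, D, E, F, H, I, K, B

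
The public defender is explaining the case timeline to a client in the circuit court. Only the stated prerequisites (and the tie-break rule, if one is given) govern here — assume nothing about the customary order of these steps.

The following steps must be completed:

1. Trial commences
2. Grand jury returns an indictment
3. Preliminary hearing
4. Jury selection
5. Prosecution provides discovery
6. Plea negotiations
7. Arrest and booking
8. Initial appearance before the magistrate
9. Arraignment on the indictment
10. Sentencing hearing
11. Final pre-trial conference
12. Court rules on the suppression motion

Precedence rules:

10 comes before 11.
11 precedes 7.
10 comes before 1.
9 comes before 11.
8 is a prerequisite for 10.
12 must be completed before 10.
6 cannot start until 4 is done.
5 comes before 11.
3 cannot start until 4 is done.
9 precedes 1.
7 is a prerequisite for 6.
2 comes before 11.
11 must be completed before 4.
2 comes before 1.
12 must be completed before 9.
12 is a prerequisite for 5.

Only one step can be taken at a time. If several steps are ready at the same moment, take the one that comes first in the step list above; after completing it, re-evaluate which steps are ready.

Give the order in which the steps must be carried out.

2, 8, 12, 5, 9, 10, 1, 11, 4, 3, 7, 6

2, 8 and 12 have no prerequisites; 2 is listed earlier, so 2 is first.
Now 8 and 12 have their prerequisites met. 8 is listed earlier, so 8 next.
Next only 12 has its prerequisites met → 12.
5, 9 and 10 are all available; 5 is listed earlier → 5.
9 and 10 are both available; 9 is listed earlier → 9.
That leaves 10 as the only ready step → 10.
1 and 11 are both available; 1 is listed earlier → 1.
Next only 11 has its prerequisites met → 11.
4 and 7 are both available; 4 is listed earlier → 4.
3 now also ready, so the ready set is {3, 7}; 3 is listed earlier → 3.
7 needed 11, now all done → 7.
That leaves 6 as the only ready step → 6.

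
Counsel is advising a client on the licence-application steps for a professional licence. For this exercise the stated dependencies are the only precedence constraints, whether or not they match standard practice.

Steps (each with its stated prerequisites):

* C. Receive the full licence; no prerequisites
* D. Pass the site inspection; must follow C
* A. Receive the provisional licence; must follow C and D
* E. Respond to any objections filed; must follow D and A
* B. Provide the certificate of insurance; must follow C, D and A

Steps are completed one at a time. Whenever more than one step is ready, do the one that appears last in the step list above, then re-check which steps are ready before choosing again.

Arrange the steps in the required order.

C, D, A, B, E

C is the only step with nothing outstanding, so it goes first.
D is the only step now ready → D.
A is the only step now ready → A.
B and E are both available; B is listed later → B.
That leaves E as the only ready step → E.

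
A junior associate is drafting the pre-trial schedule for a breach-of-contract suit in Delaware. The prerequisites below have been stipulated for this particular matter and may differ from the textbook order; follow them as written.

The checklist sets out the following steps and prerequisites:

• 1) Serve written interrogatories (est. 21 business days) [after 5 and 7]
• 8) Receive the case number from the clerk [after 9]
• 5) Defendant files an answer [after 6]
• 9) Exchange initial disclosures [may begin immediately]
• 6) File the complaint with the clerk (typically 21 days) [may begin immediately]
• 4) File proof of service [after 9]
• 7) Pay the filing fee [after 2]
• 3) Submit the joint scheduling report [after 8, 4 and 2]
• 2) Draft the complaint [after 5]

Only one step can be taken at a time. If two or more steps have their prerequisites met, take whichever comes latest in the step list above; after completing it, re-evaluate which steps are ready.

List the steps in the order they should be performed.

6 and 9 have no prerequisites; 6 is listed later, so 6 is first.
5 now also ready, so the ready set is {9, 5}; 9 is listed later → 9.
Ready: 4, 5 and 8. 4 is listed later → 4.
Now 5 and 8 have their prerequisites met. 5 is listed later, so 5 next.
2 now also ready, so the ready set is {2, 8}; 2 is listed later → 2.
7 and 8 are both available; 7 is listed later → 7.
1 now also ready, so the ready set is {8, 1}; 8 is listed later → 8.
Ready: 3 and 1. 3 is listed later → 3.
That leaves 1 as the only ready step → 1.

6 → 9 → 4 → 5 → 2 → 7 → 8 → 3 → 1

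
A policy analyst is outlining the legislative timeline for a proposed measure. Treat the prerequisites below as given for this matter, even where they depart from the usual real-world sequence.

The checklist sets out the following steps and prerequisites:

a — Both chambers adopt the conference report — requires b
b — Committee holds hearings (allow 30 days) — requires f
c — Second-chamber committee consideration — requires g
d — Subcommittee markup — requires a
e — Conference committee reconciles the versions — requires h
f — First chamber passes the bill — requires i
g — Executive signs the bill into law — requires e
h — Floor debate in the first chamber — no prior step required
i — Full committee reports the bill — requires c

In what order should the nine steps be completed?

h is the only step with nothing outstanding, so it goes first.
Next only e has its prerequisites met → e.
g needed e, now all done → g.
c needed g, now all done → c.
i is the only step now ready → i.
f is the only step now ready → f.
b needed f, now all done → b.
That leaves a as the only ready step → a.
d needed a, now all done → d.

h, e, g, c, i, f, b, a, d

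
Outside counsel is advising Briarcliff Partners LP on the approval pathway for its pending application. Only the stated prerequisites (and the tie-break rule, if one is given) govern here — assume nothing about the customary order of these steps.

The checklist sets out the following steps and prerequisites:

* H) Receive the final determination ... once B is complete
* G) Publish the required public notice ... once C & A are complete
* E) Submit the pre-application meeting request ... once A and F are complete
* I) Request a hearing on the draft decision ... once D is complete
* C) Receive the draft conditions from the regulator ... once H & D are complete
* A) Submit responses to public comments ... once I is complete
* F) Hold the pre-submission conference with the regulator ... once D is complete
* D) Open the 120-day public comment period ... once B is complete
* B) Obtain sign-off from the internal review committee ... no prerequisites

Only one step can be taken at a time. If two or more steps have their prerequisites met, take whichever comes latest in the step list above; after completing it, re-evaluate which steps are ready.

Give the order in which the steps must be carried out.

B has no prerequisites → B first.
Now D and H have their prerequisites met. D is listed later, so D next.
F and I now also ready, so the ready set is {F, I, H}; F is listed later → F.
Now I and H have their prerequisites met. I is listed later, so I next.
Ready: A and H. A is listed later → A.
E now also ready, so the ready set is {E, H}; E is listed later → E.
That leaves H as the only ready step → H.
C needed D and H, now all done → C.
That leaves G as the only ready step → G.

B, D, F, I, A, E, H, C, G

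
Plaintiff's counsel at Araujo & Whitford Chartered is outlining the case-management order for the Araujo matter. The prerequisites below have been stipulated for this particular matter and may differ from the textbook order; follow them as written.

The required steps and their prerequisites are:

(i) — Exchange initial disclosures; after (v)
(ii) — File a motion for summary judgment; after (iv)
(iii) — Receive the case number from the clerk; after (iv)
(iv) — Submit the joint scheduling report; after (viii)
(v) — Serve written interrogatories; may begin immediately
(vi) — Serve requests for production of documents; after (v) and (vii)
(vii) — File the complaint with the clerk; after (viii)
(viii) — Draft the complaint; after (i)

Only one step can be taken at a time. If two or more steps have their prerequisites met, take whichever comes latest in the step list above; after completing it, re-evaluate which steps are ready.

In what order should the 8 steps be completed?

(v), (i), (viii), (vii), (vi), (iv), (iii), (ii)

(v) is the only step with nothing outstanding, so it goes first.
(i) needed (v), now all done → (i).
(viii) needed (i), now all done → (viii).
Ready: (vii) and (iv). (vii) is listed later → (vii).
(vi) now also ready, so the ready set is {(vi), (iv)}; (vi) is listed later → (vi).
That leaves (iv) as the only ready step → (iv).
Now (iii) and (ii) have their prerequisites met. (iii) is listed later, so (iii) next.
(ii) needed (iv), now all done → (ii).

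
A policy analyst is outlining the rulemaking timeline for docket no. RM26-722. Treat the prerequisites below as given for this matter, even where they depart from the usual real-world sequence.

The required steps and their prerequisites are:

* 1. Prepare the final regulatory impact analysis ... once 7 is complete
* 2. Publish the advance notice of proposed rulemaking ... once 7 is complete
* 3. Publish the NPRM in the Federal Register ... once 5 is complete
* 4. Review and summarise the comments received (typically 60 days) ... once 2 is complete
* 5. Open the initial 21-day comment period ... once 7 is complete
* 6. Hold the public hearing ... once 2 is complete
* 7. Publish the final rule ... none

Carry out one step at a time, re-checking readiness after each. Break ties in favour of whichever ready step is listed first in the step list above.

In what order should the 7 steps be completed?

7 1 2 4 5 3 6

7 has no prerequisites → 7 first.
Now 1, 2 and 5 have their prerequisites met. 1 is listed earlier, so 1 next.
Ready: 2 and 5. 2 is listed earlier → 2.
4 and 6 now also ready, so the ready set is {4, 5, 6}; 4 is listed earlier → 4.
Now 5 and 6 have their prerequisites met. 5 is listed earlier, so 5 next.
Ready: 3 and 6. 3 is listed earlier → 3.
6 needed 2, now all done → 6.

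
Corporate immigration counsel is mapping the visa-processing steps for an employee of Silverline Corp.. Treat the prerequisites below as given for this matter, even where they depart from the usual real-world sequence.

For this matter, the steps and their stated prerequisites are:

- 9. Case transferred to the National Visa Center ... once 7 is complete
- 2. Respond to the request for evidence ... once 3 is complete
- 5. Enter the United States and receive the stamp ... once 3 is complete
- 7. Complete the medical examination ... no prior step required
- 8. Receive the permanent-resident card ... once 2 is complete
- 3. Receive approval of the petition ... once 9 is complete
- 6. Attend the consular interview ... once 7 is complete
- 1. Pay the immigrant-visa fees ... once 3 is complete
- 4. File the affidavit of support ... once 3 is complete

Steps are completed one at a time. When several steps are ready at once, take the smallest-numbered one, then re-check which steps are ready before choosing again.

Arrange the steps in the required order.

7 → 6 → 9 → 3 → 1 → 2 → 4 → 5 → 8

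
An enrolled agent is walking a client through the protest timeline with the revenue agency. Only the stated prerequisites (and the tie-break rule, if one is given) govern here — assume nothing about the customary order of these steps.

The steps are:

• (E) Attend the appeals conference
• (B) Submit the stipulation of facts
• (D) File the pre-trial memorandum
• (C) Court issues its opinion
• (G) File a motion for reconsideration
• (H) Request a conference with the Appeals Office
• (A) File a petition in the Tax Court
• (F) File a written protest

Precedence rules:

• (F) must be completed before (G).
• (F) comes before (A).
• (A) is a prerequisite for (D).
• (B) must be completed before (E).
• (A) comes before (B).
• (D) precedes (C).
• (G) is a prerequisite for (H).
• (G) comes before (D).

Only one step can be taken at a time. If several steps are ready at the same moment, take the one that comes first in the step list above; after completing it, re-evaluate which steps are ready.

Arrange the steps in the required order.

Only (F) has no prerequisites, so it is first.
Now (G) and (A) have their prerequisites met. (G) is listed earlier, so (G) next.
Now (H) and (A) have their prerequisites met. (H) is listed earlier, so (H) next.
(A) needed (F), now all done → (A).
Now (B) and (D) have their prerequisites met. (B) is listed earlier, so (B) next.
Ready: (E) and (D). (E) is listed earlier → (E).
(D) needed (G) and (A), now all done → (D).
That leaves (C) as the only ready step → (C).

(F), (G), (H), (A), (B), (E), (D), (C)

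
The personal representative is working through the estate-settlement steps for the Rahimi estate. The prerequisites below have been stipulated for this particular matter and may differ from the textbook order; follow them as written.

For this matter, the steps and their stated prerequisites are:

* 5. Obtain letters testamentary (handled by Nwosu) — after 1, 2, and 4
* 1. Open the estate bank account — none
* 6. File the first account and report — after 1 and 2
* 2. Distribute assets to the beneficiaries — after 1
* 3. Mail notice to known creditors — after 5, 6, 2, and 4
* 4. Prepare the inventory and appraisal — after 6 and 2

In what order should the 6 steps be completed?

1 2 6 4 5 3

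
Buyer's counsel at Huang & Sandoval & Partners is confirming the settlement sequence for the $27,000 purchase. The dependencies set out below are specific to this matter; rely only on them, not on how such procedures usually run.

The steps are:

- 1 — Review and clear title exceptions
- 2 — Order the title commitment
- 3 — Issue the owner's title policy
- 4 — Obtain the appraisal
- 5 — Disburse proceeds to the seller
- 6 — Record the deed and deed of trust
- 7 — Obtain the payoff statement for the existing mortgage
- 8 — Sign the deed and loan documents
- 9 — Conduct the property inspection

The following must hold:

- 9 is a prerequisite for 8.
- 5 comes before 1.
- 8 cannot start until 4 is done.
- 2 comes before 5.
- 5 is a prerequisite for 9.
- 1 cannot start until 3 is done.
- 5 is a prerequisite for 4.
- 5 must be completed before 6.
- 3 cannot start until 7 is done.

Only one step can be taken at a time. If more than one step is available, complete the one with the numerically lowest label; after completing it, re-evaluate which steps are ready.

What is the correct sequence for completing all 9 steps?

2 and 7 have no prerequisites; 2 has the earlier label, so 2 is first.
5 now also ready, so the ready set is {5, 7}; 5 has the earlier label → 5.
4, 6 and 9 now also ready, so the ready set is {4, 6, 7, 9}; 4 has the earlier label → 4.
6, 7 and 9 are all available; 6 has the earlier label → 6.
7 and 9 are both available; 7 has the earlier label → 7.
3 and 9 are both available; 3 has the earlier label → 3.
1 now also ready, so the ready set is {1, 9}; 1 has the earlier label → 1.
Next only 9 has its prerequisites met → 9.
8 is the only step now ready → 8.

2 → 5 → 4 → 6 → 7 → 3 → 1 → 9 → 8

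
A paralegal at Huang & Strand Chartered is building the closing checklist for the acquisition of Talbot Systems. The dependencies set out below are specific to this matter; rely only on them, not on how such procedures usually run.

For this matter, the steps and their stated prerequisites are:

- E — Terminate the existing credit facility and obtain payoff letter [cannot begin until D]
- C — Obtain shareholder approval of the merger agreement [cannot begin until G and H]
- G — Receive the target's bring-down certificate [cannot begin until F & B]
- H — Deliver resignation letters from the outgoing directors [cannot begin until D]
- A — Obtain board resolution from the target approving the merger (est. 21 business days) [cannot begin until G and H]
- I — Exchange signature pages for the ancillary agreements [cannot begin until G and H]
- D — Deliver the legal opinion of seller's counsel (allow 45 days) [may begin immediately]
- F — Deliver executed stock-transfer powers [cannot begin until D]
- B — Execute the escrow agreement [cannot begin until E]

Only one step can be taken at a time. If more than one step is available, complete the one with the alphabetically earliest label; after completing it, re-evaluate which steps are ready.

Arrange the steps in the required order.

Only D has no prerequisites, so it is first.
Ready: E, F and H. E has the earlier label → E.
Ready: B, F and H. B has the earlier label → B.
Now F and H have their prerequisites met. F has the earlier label, so F next.
Ready: G and H. G has the earlier label → G.
H is the only step now ready → H.
Now A, C and I have their prerequisites met. A has the earlier label, so A next.
Now C and I have their prerequisites met. C has the earlier label, so C next.
Next only I has its prerequisites met → I.

D E B F G H A C I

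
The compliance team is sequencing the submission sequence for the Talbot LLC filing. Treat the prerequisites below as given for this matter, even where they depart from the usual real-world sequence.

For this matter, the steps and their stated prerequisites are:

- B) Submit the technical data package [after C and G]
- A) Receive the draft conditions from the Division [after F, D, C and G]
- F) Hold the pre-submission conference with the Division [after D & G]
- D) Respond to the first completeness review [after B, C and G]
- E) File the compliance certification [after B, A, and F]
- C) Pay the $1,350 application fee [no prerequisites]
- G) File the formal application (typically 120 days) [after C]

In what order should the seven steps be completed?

C, G, B, D, F, A, E

Only C has no prerequisites, so it is first.
G needed C, now all done → G.
B needed C and G, now all done → B.
D needed B, C and G, now all done → D.
F needed D and G, now all done → F.
A is the only step now ready → A.
E needed B, A and F, now all done → E.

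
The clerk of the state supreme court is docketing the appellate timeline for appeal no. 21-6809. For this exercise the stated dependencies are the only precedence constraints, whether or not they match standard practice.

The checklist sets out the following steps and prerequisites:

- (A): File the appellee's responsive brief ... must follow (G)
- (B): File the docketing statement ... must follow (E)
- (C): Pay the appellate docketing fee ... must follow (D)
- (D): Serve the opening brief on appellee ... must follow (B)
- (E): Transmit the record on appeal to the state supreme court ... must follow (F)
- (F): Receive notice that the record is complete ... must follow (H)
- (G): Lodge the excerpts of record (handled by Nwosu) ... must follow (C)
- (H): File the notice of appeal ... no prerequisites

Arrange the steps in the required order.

(H) → (F) → (E) → (B) → (D) → (C) → (G) → (A)

Only (H) has no prerequisites, so it is first.
(F) needed (H), now all done → (F).
(E) needed (F), now all done → (E).
(B) is the only step now ready → (B).
(D) needed (B), now all done → (D).
(C) needed (D), now all done → (C).
That leaves (G) as the only ready step → (G).
(A) needed (G), now all done → (A).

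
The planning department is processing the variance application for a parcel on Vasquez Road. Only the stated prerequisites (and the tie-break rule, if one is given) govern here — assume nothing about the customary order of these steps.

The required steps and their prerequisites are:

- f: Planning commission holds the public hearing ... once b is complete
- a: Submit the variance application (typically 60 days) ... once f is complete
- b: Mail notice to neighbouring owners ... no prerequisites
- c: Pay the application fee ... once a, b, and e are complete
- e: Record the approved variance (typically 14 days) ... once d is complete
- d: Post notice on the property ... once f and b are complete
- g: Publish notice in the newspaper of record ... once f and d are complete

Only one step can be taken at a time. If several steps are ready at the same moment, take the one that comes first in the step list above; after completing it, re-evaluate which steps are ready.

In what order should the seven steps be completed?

Only b has no prerequisites, so it is first.
f needed b, now all done → f.
a and d are both available; a is listed earlier → a.
d needed f and b, now all done → d.
e and g are both available; e is listed earlier → e.
Ready: c and g. c is listed earlier → c.
g needed f and d, now all done → g.

b, f, a, d, e, c, g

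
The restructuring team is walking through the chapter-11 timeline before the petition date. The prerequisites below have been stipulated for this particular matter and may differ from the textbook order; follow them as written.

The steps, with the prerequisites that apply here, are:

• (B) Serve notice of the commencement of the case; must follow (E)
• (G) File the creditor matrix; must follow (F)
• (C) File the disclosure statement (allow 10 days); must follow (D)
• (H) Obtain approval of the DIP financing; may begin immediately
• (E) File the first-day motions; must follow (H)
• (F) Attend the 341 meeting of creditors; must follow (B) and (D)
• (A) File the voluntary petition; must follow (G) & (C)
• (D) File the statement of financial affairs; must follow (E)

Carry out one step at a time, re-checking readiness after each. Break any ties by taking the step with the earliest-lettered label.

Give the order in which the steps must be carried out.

(H), (E), (B), (D), (C), (F), (G), (A)

(H) has no prerequisites → (H) first.
(E) needed (H), now all done → (E).
Now (B) and (D) have their prerequisites met. (B) has the earlier label, so (B) next.
That leaves (D) as the only ready step → (D).
(C) and (F) are both available; (C) has the earlier label → (C).
That leaves (F) as the only ready step → (F).
Next only (G) has its prerequisites met → (G).
Next only (A) has its prerequisites met → (A).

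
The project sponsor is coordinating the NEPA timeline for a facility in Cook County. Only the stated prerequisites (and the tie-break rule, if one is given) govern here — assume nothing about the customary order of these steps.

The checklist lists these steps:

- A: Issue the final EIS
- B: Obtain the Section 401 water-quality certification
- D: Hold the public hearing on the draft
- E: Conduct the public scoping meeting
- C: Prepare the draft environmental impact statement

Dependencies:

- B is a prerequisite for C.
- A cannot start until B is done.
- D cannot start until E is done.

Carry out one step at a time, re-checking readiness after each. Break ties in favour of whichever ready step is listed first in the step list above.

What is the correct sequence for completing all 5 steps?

B and E have no prerequisites; B is listed earlier, so B is first.
A and C now also ready, so the ready set is {A, E, C}; A is listed earlier → A.
Ready: E and C. E is listed earlier → E.
D and C are both available; D is listed earlier → D.
That leaves C as the only ready step → C.

B, A, E, D, C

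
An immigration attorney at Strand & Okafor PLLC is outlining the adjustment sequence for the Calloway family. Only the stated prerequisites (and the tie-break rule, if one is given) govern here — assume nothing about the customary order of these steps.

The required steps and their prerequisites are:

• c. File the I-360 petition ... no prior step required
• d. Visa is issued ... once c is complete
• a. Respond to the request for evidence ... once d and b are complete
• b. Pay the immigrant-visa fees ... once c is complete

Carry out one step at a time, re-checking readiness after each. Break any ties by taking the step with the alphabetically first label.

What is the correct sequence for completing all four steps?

c, b, d, a

c has no prerequisites → c first.
Now b and d have their prerequisites met. b has the earlier label, so b next.
d needed c, now all done → d.
a needed b and d, now all done → a.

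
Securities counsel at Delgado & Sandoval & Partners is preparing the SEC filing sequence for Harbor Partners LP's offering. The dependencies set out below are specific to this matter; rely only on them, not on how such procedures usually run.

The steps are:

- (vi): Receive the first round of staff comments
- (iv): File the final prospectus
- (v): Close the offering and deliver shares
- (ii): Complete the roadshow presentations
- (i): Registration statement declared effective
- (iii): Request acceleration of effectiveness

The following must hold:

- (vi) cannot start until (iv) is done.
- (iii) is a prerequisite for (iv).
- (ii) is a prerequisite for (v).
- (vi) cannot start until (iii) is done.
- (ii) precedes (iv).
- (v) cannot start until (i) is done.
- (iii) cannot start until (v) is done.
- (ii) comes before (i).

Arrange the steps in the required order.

(ii) → (i) → (v) → (iii) → (iv) → (vi)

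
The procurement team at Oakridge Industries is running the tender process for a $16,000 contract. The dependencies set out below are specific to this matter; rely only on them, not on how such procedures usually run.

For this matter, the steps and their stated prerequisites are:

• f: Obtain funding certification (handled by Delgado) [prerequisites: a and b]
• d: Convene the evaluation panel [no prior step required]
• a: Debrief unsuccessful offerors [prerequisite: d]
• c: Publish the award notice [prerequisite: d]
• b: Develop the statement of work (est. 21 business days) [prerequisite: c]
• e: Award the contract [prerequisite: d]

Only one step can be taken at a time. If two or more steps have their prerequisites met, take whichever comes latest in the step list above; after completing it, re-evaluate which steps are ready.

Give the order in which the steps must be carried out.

d is the only step with nothing outstanding, so it goes first.
e, c and a are all available; e is listed later → e.
c and a are both available; c is listed later → c.
b now also ready, so the ready set is {b, a}; b is listed later → b.
a needed d, now all done → a.
f needed b and a, now all done → f.

d, e, c, b, a, f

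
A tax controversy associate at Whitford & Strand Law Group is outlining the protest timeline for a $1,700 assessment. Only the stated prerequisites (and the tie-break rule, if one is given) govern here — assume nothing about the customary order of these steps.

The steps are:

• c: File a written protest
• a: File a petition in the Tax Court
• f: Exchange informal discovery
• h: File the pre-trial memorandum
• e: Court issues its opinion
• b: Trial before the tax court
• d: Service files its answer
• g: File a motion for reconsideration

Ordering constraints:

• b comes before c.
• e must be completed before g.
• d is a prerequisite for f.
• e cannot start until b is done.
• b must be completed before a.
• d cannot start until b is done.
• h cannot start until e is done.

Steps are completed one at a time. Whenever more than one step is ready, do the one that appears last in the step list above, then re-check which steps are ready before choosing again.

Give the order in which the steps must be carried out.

Only b has no prerequisites, so it is first.
Ready: d, e, a and c. d is listed later → d.
e, f, a and c are all available; e is listed later → e.
Now g, h, f, a and c have their prerequisites met. g is listed later, so g next.
Ready: h, f, a and c. h is listed later → h.
f, a and c are all available; f is listed later → f.
Ready: a and c. a is listed later → a.
Next only c has its prerequisites met → c.

b d e g h f a c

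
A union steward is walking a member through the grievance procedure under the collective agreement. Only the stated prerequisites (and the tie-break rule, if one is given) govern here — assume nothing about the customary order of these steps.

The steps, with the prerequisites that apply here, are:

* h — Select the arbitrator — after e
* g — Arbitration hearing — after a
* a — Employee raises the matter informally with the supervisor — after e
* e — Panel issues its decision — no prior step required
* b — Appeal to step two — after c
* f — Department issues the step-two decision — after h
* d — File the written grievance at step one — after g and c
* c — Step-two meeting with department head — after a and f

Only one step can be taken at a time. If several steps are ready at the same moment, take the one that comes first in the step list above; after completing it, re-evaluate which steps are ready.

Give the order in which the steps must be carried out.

Only e has no prerequisites, so it is first.
Ready: h and a. h is listed earlier → h.
f now also ready, so the ready set is {a, f}; a is listed earlier → a.
g now also ready, so the ready set is {g, f}; g is listed earlier → g.
f needed h, now all done → f.
c needed a and f, now all done → c.
b and d are both available; b is listed earlier → b.
d needed g and c, now all done → d.

e h a g f c b d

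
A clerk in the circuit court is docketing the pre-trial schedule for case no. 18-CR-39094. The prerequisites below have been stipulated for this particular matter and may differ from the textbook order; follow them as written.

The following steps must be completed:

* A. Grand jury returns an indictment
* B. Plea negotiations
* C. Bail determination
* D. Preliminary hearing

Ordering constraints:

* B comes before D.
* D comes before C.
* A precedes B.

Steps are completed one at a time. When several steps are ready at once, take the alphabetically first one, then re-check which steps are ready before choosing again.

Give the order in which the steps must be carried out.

A, B, D, C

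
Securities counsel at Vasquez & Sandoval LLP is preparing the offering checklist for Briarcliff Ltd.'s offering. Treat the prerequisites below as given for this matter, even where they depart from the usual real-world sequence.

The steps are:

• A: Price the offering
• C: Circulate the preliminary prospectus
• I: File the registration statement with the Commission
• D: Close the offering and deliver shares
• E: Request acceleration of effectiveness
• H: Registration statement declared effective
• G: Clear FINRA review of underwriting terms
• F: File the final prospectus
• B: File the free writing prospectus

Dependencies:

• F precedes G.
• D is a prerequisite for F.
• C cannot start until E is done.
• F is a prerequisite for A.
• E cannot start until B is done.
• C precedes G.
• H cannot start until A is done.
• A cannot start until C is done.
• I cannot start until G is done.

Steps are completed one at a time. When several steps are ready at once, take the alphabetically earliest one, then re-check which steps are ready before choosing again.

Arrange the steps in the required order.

B and D have no prerequisites; B has the earlier label, so B is first.
D and E are both available; D has the earlier label → D.
Now E and F have their prerequisites met. E has the earlier label, so E next.
Ready: C and F. C has the earlier label → C.
Next only F has its prerequisites met → F.
A and G are both available; A has the earlier label → A.
H now also ready, so the ready set is {G, H}; G has the earlier label → G.
Ready: H and I. H has the earlier label → H.
I needed G, now all done → I.

B, D, E, C, F, A, G, H, I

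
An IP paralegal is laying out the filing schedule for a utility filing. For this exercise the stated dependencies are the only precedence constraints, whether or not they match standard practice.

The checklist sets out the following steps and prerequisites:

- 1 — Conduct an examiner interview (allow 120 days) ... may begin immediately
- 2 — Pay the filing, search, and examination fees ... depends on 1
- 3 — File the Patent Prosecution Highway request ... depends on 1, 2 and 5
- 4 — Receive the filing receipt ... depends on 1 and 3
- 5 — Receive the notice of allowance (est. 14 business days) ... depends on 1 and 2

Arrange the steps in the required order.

1 2 5 3 4

Only 1 has no prerequisites, so it is first.
2 is the only step now ready → 2.
5 needed 1 and 2, now all done → 5.
That leaves 3 as the only ready step → 3.
That leaves 4 as the only ready step → 4.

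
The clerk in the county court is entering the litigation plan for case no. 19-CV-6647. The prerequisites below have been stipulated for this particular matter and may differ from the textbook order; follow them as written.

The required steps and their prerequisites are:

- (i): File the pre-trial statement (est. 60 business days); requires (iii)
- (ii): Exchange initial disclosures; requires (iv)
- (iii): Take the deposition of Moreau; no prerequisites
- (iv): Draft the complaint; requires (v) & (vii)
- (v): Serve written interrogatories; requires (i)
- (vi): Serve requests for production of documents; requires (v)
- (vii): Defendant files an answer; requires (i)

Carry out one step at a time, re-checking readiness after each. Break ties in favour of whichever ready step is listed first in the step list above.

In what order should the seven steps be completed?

(iii) is the only step with nothing outstanding, so it goes first.
(i) needed (iii), now all done → (i).
Now (v) and (vii) have their prerequisites met. (v) is listed earlier, so (v) next.
Ready: (vi) and (vii). (vi) is listed earlier → (vi).
(vii) is the only step now ready → (vii).
That leaves (iv) as the only ready step → (iv).
Next only (ii) has its prerequisites met → (ii).

(iii) → (i) → (v) → (vi) → (vii) → (iv) → (ii)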